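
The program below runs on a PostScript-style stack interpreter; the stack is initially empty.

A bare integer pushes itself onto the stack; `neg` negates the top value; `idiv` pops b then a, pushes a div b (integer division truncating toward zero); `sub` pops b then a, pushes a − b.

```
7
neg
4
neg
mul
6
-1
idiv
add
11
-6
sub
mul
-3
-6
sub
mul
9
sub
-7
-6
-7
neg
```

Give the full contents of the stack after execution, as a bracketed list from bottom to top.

[1113, -7, -6, 7]

7    → [7]
neg  → [-7]
4    → [-7, 4]
neg  → [-7, -4]
mul  → [28]
6    → [28, 6]
-1   → [28, 6, -1]
idiv → [28, -6]
add  → [22]
11   → [22, 11]
-6   → [22, 11, -6]
sub  → [22, 17]
mul  → [374]
-3   → [374, -3]
-6   → [374, -3, -6]
sub  → [374, 3]
mul  → [1122]
9    → [1122, 9]
sub  → [1113]
-7   → [1113, -7]
-6   → [1113, -7, -6]
-7   → [1113, -7, -6, -7]
neg  → [1113, -7, -6, 7]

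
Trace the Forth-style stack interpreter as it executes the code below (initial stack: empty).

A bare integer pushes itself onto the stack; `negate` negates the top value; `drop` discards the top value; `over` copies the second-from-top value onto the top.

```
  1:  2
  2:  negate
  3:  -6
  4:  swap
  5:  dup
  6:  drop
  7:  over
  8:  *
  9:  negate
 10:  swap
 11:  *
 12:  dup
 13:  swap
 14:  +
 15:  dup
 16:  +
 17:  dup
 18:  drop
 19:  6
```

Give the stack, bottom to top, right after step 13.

[72, 72]

2      → 2
negate → -2
-6     → -2 -6
swap   → -6 -2
dup    → -6 -2 -2
drop   → -6 -2
over   → -6 -2 -6
*      → -6 12
negate → -6 -12
swap   → -12 -6
*      → 72
dup    → 72 72
swap   → 72 72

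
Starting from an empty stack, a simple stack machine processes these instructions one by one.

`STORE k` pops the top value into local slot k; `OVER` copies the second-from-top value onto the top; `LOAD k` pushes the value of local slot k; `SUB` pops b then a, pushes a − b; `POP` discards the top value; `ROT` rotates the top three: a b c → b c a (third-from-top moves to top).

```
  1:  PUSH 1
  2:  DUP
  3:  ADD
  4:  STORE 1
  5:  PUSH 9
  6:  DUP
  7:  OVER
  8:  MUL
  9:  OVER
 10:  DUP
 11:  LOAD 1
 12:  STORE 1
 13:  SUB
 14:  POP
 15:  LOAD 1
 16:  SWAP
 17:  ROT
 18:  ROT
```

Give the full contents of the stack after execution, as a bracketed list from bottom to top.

PUSH 1  -> 1
DUP     -> 1 1
ADD     -> 2
STORE 1 -> (empty)
PUSH 9  -> 9
DUP     -> 9 9
OVER    -> 9 9 9
MUL     -> 9 81
OVER    -> 9 81 9
DUP     -> 9 81 9 9
LOAD 1  -> 9 81 9 9 2
STORE 1 -> 9 81 9 9
SUB     -> 9 81 0
POP     -> 9 81
LOAD 1  -> 9 81 2
SWAP    -> 9 2 81
ROT     -> 2 81 9
ROT     -> 81 9 2

[81, 9, 2]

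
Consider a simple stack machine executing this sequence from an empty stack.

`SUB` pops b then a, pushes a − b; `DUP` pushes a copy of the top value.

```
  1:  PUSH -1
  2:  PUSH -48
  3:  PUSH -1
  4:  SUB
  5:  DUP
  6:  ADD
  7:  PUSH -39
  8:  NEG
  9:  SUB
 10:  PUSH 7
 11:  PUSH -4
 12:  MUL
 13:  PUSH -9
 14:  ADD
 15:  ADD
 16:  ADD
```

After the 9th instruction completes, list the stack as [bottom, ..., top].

[-1, -133]

PUSH -1  : [-1]
PUSH -48 : [-1, -48]
PUSH -1  : [-1, -48, -1]
SUB      : [-1, -47]
DUP      : [-1, -47, -47]
ADD      : [-1, -94]
PUSH -39 : [-1, -94, -39]
NEG      : [-1, -94, 39]
SUB      : [-1, -133]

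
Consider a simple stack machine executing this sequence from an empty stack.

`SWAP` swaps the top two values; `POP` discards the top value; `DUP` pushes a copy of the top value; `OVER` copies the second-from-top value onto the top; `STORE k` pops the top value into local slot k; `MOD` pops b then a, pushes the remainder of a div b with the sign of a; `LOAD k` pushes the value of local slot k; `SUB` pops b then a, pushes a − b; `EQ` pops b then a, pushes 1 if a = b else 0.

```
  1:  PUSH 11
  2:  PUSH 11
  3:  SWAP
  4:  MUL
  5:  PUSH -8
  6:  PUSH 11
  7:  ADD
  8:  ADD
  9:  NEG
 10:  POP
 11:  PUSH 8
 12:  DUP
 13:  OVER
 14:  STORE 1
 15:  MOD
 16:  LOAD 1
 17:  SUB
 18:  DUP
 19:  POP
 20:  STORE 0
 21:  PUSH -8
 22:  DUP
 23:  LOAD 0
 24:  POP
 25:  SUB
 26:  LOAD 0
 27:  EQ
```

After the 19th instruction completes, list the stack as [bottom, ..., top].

[-8]

PUSH 11 -> [11]
PUSH 11 -> [11, 11]
SWAP    -> [11, 11]
MUL     -> [121]
PUSH -8 -> [121, -8]
PUSH 11 -> [121, -8, 11]
ADD     -> [121, 3]
ADD     -> [124]
NEG     -> [-124]
POP     -> []
PUSH 8  -> [8]
DUP     -> [8, 8]
OVER    -> [8, 8, 8]
STORE 1 -> [8, 8]
MOD     -> [0]
LOAD 1  -> [0, 8]
SUB     -> [-8]
DUP     -> [-8, -8]
POP     -> [-8]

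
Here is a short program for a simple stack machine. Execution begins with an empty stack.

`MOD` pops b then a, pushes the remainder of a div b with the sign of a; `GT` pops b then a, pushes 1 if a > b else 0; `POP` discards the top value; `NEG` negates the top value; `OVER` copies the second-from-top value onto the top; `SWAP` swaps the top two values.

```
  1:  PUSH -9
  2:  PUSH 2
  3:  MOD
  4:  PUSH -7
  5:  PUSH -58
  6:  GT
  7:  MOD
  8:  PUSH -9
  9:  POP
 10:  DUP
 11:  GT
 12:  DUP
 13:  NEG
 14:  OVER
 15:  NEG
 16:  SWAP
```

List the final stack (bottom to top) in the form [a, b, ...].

PUSH -9  → [-9]
PUSH 2   → [-9, 2]
MOD      → [-1]
PUSH -7  → [-1, -7]
PUSH -58 → [-1, -7, -58]
GT       → [-1, 1]
MOD      → [0]
PUSH -9  → [0, -9]
POP      → [0]
DUP      → [0, 0]
GT       → [0]
DUP      → [0, 0]
NEG      → [0, 0]
OVER     → [0, 0, 0]
NEG      → [0, 0, 0]
SWAP     → [0, 0, 0]

[0, 0, 0]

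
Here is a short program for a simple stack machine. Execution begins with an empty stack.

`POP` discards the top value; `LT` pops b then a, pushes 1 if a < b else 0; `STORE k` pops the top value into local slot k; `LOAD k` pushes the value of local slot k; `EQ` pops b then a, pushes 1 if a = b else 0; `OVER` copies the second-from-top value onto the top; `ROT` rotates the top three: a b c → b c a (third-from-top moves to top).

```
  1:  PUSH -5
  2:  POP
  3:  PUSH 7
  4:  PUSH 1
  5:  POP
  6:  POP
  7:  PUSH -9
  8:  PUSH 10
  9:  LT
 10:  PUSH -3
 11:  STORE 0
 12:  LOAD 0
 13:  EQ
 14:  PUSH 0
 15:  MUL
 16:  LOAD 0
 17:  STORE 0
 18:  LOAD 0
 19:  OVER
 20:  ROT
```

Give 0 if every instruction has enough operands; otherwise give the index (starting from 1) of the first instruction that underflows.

PUSH -5 -> -5
POP     -> (empty)
PUSH 7  -> 7
PUSH 1  -> 7 1
POP     -> 7
POP     -> (empty)
PUSH -9 -> -9
PUSH 10 -> -9 10
LT      -> 1
PUSH -3 -> 1 -3
STORE 0 -> 1
LOAD 0  -> 1 -3
EQ      -> 0
PUSH 0  -> 0 0
MUL     -> 0
LOAD 0  -> 0 -3
STORE 0 -> 0
LOAD 0  -> 0 -3
OVER    -> 0 -3 0
ROT     -> -3 0 0

0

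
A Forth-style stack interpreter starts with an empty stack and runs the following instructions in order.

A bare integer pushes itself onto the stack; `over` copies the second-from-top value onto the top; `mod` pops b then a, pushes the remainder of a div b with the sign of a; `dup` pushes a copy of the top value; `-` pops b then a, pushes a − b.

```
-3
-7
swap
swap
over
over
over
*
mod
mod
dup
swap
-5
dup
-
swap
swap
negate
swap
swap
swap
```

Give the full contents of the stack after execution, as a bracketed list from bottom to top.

-3     : [-3]
-7     : [-3, -7]
swap   : [-7, -3]
swap   : [-3, -7]
over   : [-3, -7, -3]
over   : [-3, -7, -3, -7]
over   : [-3, -7, -3, -7, -3]
*      : [-3, -7, -3, 21]
mod    : [-3, -7, -3]
mod    : [-3, -1]
dup    : [-3, -1, -1]
swap   : [-3, -1, -1]
-5     : [-3, -1, -1, -5]
dup    : [-3, -1, -1, -5, -5]
-      : [-3, -1, -1, 0]
swap   : [-3, -1, 0, -1]
swap   : [-3, -1, -1, 0]
negate : [-3, -1, -1, 0]
swap   : [-3, -1, 0, -1]
swap   : [-3, -1, -1, 0]
swap   : [-3, -1, 0, -1]

[-3, -1, 0, -1]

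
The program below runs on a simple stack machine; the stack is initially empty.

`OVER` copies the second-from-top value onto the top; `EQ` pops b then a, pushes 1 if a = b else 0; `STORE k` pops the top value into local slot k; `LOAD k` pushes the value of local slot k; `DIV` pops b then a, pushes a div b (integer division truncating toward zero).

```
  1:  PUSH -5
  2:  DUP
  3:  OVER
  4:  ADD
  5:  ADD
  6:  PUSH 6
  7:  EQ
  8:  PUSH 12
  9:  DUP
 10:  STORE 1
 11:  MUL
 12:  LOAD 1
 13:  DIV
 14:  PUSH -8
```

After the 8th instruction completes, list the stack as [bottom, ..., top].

[0, 12]

PUSH -5 → [-5]
DUP     → [-5, -5]
OVER    → [-5, -5, -5]
ADD     → [-5, -10]
ADD     → [-15]
PUSH 6  → [-15, 6]
EQ      → [0]
PUSH 12 → [0, 12]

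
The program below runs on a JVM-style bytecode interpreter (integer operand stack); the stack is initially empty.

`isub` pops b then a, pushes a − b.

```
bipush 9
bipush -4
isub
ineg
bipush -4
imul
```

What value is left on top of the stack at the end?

bipush 9  : 9
bipush -4 : 9 -4
isub      : 13
ineg      : -13
bipush -4 : -13 -4
imul      : 52

52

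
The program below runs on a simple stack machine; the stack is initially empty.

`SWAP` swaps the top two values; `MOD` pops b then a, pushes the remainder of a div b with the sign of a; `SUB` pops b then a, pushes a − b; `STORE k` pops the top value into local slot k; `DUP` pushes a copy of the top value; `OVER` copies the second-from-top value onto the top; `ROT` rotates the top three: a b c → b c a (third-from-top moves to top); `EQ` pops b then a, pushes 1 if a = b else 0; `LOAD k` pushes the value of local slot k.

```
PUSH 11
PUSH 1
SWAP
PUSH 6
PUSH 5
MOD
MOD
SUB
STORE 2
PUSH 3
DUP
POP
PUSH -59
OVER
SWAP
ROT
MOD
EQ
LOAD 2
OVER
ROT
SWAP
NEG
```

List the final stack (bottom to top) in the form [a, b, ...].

PUSH 11   11
PUSH 1    11 1
SWAP      1 11
PUSH 6    1 11 6
PUSH 5    1 11 6 5
MOD       1 11 1
MOD       1 0
SUB       1
STORE 2   (empty)
PUSH 3    3
DUP       3 3
POP       3
PUSH -59  3 -59
OVER      3 -59 3
SWAP      3 3 -59
ROT       3 -59 3
MOD       3 -2
EQ        0
LOAD 2    0 1
OVER      0 1 0
ROT       1 0 0
SWAP      1 0 0
NEG       1 0 0

[1, 0, 0]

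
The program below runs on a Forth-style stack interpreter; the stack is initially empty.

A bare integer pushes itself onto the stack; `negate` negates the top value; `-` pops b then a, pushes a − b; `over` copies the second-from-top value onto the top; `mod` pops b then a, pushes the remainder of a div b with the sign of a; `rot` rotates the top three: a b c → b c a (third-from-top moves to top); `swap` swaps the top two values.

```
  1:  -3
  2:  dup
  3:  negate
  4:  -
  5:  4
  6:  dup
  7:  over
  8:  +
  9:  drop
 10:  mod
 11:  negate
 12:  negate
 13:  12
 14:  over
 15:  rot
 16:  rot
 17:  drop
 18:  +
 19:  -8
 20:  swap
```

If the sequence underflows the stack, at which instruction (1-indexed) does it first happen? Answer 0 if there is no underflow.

-3     -> -3
dup    -> -3 -3
negate -> -3 3
-      -> -6
4      -> -6 4
dup    -> -6 4 4
over   -> -6 4 4 4
+      -> -6 4 8
drop   -> -6 4
mod    -> -2
negate -> 2
negate -> -2
12     -> -2 12
over   -> -2 12 -2
rot    -> 12 -2 -2
rot    -> -2 -2 12
drop   -> -2 -2
+      -> -4
-8     -> -4 -8
swap   -> -8 -4

0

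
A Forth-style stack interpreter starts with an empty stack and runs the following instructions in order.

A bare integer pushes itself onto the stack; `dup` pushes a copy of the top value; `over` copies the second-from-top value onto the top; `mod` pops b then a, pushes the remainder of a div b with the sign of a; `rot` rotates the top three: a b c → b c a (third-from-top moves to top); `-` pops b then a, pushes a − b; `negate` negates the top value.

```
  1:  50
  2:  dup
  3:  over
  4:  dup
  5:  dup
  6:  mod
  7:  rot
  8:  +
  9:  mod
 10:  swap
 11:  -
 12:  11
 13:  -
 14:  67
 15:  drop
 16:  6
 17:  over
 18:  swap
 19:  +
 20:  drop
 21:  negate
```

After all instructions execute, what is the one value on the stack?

50     → [50]
dup    → [50, 50]
over   → [50, 50, 50]
dup    → [50, 50, 50, 50]
dup    → [50, 50, 50, 50, 50]
mod    → [50, 50, 50, 0]
rot    → [50, 50, 0, 50]
+      → [50, 50, 50]
mod    → [50, 0]
swap   → [0, 50]
-      → [-50]
11     → [-50, 11]
-      → [-61]
67     → [-61, 67]
drop   → [-61]
6      → [-61, 6]
over   → [-61, 6, -61]
swap   → [-61, -61, 6]
+      → [-61, -55]
drop   → [-61]
negate → [61]

61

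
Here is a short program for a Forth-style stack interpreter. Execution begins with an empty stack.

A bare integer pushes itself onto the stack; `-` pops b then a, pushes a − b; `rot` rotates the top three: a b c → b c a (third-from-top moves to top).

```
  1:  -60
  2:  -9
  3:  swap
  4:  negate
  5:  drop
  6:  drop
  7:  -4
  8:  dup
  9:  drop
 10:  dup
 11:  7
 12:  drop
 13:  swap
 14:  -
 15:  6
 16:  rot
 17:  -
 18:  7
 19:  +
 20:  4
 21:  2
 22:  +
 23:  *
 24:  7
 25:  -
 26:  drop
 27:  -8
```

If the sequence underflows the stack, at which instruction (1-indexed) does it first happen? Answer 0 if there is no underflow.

16

-60    : -60
-9     : -60 -9
swap   : -9 -60
negate : -9 60
drop   : -9
drop   : (empty)
-4     : -4
dup    : -4 -4
drop   : -4
dup    : -4 -4
7      : -4 -4 7
drop   : -4 -4
swap   : -4 -4
-      : 0
6      : 0 6
rot  — needs 3 operands, stack has 2 → underflow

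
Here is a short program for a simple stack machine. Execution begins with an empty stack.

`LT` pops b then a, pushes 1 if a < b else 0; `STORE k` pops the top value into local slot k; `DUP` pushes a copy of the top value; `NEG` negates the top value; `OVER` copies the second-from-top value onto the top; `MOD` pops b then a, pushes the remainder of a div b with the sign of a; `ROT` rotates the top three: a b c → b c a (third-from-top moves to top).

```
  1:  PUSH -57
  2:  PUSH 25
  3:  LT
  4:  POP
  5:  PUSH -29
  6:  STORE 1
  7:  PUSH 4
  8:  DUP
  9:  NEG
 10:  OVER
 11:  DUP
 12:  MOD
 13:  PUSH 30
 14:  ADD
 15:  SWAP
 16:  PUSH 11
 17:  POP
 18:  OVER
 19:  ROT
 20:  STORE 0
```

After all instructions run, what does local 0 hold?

PUSH -57 → [-57]
PUSH 25  → [-57, 25]
LT       → [1]
POP      → []
PUSH -29 → [-29]
STORE 1  → []
PUSH 4   → [4]
DUP      → [4, 4]
NEG      → [4, -4]
OVER     → [4, -4, 4]
DUP      → [4, -4, 4, 4]
MOD      → [4, -4, 0]
PUSH 30  → [4, -4, 0, 30]
ADD      → [4, -4, 30]
SWAP     → [4, 30, -4]
PUSH 11  → [4, 30, -4, 11]
POP      → [4, 30, -4]
OVER     → [4, 30, -4, 30]
ROT      → [4, -4, 30, 30]
STORE 0  → [4, -4, 30]

30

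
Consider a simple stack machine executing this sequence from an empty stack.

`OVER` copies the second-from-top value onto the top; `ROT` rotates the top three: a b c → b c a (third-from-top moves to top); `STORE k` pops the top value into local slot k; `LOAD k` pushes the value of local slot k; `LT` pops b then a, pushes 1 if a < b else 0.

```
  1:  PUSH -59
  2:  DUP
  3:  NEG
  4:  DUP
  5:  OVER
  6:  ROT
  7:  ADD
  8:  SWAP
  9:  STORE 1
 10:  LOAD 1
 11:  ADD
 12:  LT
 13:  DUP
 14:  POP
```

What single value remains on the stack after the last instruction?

PUSH -59 : -59
DUP      : -59 -59
NEG      : -59 59
DUP      : -59 59 59
OVER     : -59 59 59 59
ROT      : -59 59 59 59
ADD      : -59 59 118
SWAP     : -59 118 59
STORE 1  : -59 118
LOAD 1   : -59 118 59
ADD      : -59 177
LT       : 1
DUP      : 1 1
POP      : 1

1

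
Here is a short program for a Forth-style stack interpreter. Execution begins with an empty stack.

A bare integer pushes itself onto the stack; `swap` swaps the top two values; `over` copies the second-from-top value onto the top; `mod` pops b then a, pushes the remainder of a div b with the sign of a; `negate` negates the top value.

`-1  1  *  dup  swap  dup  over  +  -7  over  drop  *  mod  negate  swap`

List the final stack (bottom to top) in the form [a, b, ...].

-1     : [-1]
1      : [-1, 1]
*      : [-1]
dup    : [-1, -1]
swap   : [-1, -1]
dup    : [-1, -1, -1]
over   : [-1, -1, -1, -1]
+      : [-1, -1, -2]
-7     : [-1, -1, -2, -7]
over   : [-1, -1, -2, -7, -2]
drop   : [-1, -1, -2, -7]
*      : [-1, -1, 14]
mod    : [-1, -1]
negate : [-1, 1]
swap   : [1, -1]

[1, -1]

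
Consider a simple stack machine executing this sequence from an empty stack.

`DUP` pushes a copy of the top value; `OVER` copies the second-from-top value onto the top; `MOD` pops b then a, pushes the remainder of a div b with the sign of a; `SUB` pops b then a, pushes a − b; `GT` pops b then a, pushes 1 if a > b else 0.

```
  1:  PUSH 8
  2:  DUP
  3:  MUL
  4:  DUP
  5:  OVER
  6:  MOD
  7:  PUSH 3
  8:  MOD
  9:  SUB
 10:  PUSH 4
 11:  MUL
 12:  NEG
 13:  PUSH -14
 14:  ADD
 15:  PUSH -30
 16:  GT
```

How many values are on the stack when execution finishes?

PUSH 8   -> 8
DUP      -> 8 8
MUL      -> 64
DUP      -> 64 64
OVER     -> 64 64 64
MOD      -> 64 0
PUSH 3   -> 64 0 3
MOD      -> 64 0
SUB      -> 64
PUSH 4   -> 64 4
MUL      -> 256
NEG      -> -256
PUSH -14 -> -256 -14
ADD      -> -270
PUSH -30 -> -270 -30
GT       -> 0

1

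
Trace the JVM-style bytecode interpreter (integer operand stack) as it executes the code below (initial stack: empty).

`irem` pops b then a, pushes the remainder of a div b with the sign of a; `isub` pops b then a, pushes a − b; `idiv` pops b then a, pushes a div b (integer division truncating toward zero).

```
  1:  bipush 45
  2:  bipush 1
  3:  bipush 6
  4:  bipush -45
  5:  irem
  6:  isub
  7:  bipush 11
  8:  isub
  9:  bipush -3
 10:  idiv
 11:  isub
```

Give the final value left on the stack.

40

bipush 45  → 45
bipush 1   → 45 1
bipush 6   → 45 1 6
bipush -45 → 45 1 6 -45
irem       → 45 1 6
isub       → 45 -5
bipush 11  → 45 -5 11
isub       → 45 -16
bipush -3  → 45 -16 -3
idiv       → 45 5
isub       → 40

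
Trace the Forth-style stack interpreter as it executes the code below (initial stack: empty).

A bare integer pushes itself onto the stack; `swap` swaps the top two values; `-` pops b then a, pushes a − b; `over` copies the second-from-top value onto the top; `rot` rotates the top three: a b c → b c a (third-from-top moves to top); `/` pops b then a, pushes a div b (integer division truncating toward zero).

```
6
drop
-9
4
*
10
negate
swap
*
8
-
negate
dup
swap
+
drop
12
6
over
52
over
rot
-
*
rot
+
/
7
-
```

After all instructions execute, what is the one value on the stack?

-7

6      -> [6]
drop   -> []
-9     -> [-9]
4      -> [-9, 4]
*      -> [-36]
10     -> [-36, 10]
negate -> [-36, -10]
swap   -> [-10, -36]
*      -> [360]
8      -> [360, 8]
-      -> [352]
negate -> [-352]
dup    -> [-352, -352]
swap   -> [-352, -352]
+      -> [-704]
drop   -> []
12     -> [12]
6      -> [12, 6]
over   -> [12, 6, 12]
52     -> [12, 6, 12, 52]
over   -> [12, 6, 12, 52, 12]
rot    -> [12, 6, 52, 12, 12]
-      -> [12, 6, 52, 0]
*      -> [12, 6, 0]
rot    -> [6, 0, 12]
+      -> [6, 12]
/      -> [0]
7      -> [0, 7]
-      -> [-7]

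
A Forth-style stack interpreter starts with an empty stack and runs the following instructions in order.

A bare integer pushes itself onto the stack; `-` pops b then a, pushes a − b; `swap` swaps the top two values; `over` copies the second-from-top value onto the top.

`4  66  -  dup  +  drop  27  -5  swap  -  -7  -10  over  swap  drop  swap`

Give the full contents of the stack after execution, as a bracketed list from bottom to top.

[-32, -7, -7]

4    : [4]
66   : [4, 66]
-    : [-62]
dup  : [-62, -62]
+    : [-124]
drop : []
27   : [27]
-5   : [27, -5]
swap : [-5, 27]
-    : [-32]
-7   : [-32, -7]
-10  : [-32, -7, -10]
over : [-32, -7, -10, -7]
swap : [-32, -7, -7, -10]
drop : [-32, -7, -7]
swap : [-32, -7, -7]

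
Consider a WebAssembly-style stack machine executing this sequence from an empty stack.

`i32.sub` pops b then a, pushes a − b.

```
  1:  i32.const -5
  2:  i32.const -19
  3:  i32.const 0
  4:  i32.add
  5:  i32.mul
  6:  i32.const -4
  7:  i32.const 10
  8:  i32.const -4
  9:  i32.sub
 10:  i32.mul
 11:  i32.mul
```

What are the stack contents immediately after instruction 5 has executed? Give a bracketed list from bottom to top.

i32.const -5  -> -5
i32.const -19 -> -5 -19
i32.const 0   -> -5 -19 0
i32.add       -> -5 -19
i32.mul       -> 95

[95]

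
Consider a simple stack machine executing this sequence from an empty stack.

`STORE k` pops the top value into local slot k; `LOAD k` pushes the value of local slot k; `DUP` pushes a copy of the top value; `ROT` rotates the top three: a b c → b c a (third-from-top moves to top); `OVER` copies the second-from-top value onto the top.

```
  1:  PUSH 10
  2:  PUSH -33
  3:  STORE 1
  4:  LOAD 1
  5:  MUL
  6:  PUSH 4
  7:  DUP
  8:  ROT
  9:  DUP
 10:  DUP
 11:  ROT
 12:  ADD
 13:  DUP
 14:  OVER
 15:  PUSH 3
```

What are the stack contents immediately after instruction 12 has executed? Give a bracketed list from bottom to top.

PUSH 10   10
PUSH -33  10 -33
STORE 1   10
LOAD 1    10 -33
MUL       -330
PUSH 4    -330 4
DUP       -330 4 4
ROT       4 4 -330
DUP       4 4 -330 -330
DUP       4 4 -330 -330 -330
ROT       4 4 -330 -330 -330
ADD       4 4 -330 -660

[4, 4, -330, -660]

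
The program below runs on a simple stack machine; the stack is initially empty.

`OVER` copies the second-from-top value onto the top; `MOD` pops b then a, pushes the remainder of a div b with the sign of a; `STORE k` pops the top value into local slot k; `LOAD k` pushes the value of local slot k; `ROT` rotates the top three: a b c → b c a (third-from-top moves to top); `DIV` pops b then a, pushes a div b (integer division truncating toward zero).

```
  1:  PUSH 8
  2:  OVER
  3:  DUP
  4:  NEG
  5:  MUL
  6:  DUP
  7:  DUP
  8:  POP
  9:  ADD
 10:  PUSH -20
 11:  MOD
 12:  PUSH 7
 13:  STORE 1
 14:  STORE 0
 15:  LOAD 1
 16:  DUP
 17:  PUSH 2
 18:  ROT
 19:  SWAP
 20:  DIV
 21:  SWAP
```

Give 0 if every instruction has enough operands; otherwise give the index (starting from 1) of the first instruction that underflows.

PUSH 8 : [8]
OVER  — needs 2 operands, stack has 1 → underflow

2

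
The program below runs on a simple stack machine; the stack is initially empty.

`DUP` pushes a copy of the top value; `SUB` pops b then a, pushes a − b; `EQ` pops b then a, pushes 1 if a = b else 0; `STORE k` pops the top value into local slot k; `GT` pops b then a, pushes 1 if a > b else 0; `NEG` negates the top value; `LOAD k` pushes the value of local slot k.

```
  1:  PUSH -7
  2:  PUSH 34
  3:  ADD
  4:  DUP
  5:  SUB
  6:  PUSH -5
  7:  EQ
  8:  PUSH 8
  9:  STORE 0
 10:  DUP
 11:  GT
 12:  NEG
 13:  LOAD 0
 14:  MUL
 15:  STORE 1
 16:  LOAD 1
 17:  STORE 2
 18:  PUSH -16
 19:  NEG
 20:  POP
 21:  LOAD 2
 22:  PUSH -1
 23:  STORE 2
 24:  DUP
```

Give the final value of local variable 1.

0

PUSH -7   [-7]
PUSH 34   [-7, 34]
ADD       [27]
DUP       [27, 27]
SUB       [0]
PUSH -5   [0, -5]
EQ        [0]
PUSH 8    [0, 8]
STORE 0   [0]
DUP       [0, 0]
GT        [0]
NEG       [0]
LOAD 0    [0, 8]
MUL       [0]
STORE 1   []
LOAD 1    [0]
STORE 2   []
PUSH -16  [-16]
NEG       [16]
POP       []
LOAD 2    [0]
PUSH -1   [0, -1]
STORE 2   [0]
DUP       [0, 0]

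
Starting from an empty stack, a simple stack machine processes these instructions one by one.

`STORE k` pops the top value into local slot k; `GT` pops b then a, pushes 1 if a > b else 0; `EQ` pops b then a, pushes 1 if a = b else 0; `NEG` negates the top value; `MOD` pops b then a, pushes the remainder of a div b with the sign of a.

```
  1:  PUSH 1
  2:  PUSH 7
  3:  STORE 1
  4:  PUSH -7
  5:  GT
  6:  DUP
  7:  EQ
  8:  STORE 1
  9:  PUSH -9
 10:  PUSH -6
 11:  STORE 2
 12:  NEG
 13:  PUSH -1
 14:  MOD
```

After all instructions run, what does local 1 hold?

1

PUSH 1  : [1]
PUSH 7  : [1, 7]
STORE 1 : [1]
PUSH -7 : [1, -7]
GT      : [1]
DUP     : [1, 1]
EQ      : [1]
STORE 1 : []
PUSH -9 : [-9]
PUSH -6 : [-9, -6]
STORE 2 : [-9]
NEG     : [9]
PUSH -1 : [9, -1]
MOD     : [0]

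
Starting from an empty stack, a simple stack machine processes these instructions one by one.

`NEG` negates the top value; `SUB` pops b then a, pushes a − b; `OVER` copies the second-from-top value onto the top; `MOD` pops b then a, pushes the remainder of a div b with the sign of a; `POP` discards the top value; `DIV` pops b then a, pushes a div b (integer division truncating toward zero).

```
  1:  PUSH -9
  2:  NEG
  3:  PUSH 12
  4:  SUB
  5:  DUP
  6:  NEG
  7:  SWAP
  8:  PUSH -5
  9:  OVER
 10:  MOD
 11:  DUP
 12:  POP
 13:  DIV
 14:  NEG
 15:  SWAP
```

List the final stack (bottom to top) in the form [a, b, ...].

[-1, 3]

PUSH -9  [-9]
NEG      [9]
PUSH 12  [9, 12]
SUB      [-3]
DUP      [-3, -3]
NEG      [-3, 3]
SWAP     [3, -3]
PUSH -5  [3, -3, -5]
OVER     [3, -3, -5, -3]
MOD      [3, -3, -2]
DUP      [3, -3, -2, -2]
POP      [3, -3, -2]
DIV      [3, 1]
NEG      [3, -1]
SWAP     [-1, 3]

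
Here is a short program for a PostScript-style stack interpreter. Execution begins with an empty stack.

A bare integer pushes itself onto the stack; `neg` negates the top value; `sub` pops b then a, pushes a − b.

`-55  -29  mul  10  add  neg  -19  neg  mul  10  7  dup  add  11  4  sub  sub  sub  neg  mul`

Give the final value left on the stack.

-55 : [-55]
-29 : [-55, -29]
mul : [1595]
10  : [1595, 10]
add : [1605]
neg : [-1605]
-19 : [-1605, -19]
neg : [-1605, 19]
mul : [-30495]
10  : [-30495, 10]
7   : [-30495, 10, 7]
dup : [-30495, 10, 7, 7]
add : [-30495, 10, 14]
11  : [-30495, 10, 14, 11]
4   : [-30495, 10, 14, 11, 4]
sub : [-30495, 10, 14, 7]
sub : [-30495, 10, 7]
sub : [-30495, 3]
neg : [-30495, -3]
mul : [91485]

91485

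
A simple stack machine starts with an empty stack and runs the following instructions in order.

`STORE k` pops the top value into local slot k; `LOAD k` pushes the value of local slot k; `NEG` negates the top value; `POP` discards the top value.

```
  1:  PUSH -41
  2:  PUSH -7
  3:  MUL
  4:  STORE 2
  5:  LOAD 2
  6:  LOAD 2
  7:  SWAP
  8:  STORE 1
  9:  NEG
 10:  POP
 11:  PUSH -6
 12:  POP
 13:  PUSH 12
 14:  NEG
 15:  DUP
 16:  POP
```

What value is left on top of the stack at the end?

-12

PUSH -41 → -41
PUSH -7  → -41 -7
MUL      → 287
STORE 2  → (empty)
LOAD 2   → 287
LOAD 2   → 287 287
SWAP     → 287 287
STORE 1  → 287
NEG      → -287
POP      → (empty)
PUSH -6  → -6
POP      → (empty)
PUSH 12  → 12
NEG      → -12
DUP      → -12 -12
POP      → -12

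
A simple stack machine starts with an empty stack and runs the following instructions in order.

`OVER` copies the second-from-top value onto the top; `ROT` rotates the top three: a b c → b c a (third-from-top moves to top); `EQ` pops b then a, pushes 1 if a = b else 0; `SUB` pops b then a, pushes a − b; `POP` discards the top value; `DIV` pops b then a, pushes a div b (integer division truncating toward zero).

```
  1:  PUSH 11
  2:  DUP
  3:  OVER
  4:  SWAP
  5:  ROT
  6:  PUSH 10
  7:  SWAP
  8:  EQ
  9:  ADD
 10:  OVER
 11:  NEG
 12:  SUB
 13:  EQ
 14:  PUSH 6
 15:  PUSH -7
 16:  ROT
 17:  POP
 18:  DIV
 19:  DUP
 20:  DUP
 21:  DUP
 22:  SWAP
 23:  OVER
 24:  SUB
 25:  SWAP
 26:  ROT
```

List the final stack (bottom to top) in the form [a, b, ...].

[0, 0, 0, 0]

PUSH 11 → 11
DUP     → 11 11
OVER    → 11 11 11
SWAP    → 11 11 11
ROT     → 11 11 11
PUSH 10 → 11 11 11 10
SWAP    → 11 11 10 11
EQ      → 11 11 0
ADD     → 11 11
OVER    → 11 11 11
NEG     → 11 11 -11
SUB     → 11 22
EQ      → 0
PUSH 6  → 0 6
PUSH -7 → 0 6 -7
ROT     → 6 -7 0
POP     → 6 -7
DIV     → 0
DUP     → 0 0
DUP     → 0 0 0
DUP     → 0 0 0 0
SWAP    → 0 0 0 0
OVER    → 0 0 0 0 0
SUB     → 0 0 0 0
SWAP    → 0 0 0 0
ROT     → 0 0 0 0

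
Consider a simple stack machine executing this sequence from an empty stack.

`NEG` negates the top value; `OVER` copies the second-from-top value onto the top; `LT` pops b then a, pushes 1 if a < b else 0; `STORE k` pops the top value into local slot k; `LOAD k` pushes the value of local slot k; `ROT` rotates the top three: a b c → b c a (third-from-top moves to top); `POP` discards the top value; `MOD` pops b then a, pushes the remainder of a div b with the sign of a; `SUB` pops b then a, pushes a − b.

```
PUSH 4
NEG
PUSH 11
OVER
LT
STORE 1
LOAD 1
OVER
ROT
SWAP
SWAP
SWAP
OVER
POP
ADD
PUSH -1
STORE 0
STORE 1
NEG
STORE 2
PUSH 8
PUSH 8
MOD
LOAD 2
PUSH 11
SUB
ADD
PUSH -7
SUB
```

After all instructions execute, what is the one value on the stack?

-4

PUSH 4  → 4
NEG     → -4
PUSH 11 → -4 11
OVER    → -4 11 -4
LT      → -4 0
STORE 1 → -4
LOAD 1  → -4 0
OVER    → -4 0 -4
ROT     → 0 -4 -4
SWAP    → 0 -4 -4
SWAP    → 0 -4 -4
SWAP    → 0 -4 -4
OVER    → 0 -4 -4 -4
POP     → 0 -4 -4
ADD     → 0 -8
PUSH -1 → 0 -8 -1
STORE 0 → 0 -8
STORE 1 → 0
NEG     → 0
STORE 2 → (empty)
PUSH 8  → 8
PUSH 8  → 8 8
MOD     → 0
LOAD 2  → 0 0
PUSH 11 → 0 0 11
SUB     → 0 -11
ADD     → -11
PUSH -7 → -11 -7
SUB     → -4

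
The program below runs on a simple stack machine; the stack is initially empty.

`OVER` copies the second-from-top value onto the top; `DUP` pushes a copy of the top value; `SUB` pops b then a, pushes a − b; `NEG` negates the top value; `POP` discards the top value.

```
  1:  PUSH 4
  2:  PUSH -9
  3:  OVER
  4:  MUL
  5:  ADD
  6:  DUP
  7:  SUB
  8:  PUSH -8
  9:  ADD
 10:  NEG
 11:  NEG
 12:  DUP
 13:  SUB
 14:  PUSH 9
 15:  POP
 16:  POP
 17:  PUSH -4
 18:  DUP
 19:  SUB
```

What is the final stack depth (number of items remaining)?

1

PUSH 4  → [4]
PUSH -9 → [4, -9]
OVER    → [4, -9, 4]
MUL     → [4, -36]
ADD     → [-32]
DUP     → [-32, -32]
SUB     → [0]
PUSH -8 → [0, -8]
ADD     → [-8]
NEG     → [8]
NEG     → [-8]
DUP     → [-8, -8]
SUB     → [0]
PUSH 9  → [0, 9]
POP     → [0]
POP     → []
PUSH -4 → [-4]
DUP     → [-4, -4]
SUB     → [0]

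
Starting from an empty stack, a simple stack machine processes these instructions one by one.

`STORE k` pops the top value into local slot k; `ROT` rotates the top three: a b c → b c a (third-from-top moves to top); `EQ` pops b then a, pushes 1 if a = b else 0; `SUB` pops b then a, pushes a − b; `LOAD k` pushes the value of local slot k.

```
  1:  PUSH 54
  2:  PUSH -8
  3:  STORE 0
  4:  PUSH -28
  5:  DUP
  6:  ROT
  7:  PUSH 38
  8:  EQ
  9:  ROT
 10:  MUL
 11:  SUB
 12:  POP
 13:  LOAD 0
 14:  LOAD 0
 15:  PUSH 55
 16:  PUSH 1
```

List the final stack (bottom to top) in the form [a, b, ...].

PUSH 54  : 54
PUSH -8  : 54 -8
STORE 0  : 54
PUSH -28 : 54 -28
DUP      : 54 -28 -28
ROT      : -28 -28 54
PUSH 38  : -28 -28 54 38
EQ       : -28 -28 0
ROT      : -28 0 -28
MUL      : -28 0
SUB      : -28
POP      : (empty)
LOAD 0   : -8
LOAD 0   : -8 -8
PUSH 55  : -8 -8 55
PUSH 1   : -8 -8 55 1

[-8, -8, 55, 1]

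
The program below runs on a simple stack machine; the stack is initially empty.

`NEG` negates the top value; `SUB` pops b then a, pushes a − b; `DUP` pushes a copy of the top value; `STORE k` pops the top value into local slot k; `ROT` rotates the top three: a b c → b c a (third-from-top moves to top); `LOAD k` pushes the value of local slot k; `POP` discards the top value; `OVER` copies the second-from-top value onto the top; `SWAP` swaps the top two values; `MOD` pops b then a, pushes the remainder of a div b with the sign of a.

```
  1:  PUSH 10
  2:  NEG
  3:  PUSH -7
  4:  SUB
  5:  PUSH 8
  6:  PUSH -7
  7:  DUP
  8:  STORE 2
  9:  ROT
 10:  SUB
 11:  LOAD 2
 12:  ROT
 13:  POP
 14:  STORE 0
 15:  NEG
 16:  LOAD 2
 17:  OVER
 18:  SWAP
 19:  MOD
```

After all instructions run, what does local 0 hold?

-7

PUSH 10 -> [10]
NEG     -> [-10]
PUSH -7 -> [-10, -7]
SUB     -> [-3]
PUSH 8  -> [-3, 8]
PUSH -7 -> [-3, 8, -7]
DUP     -> [-3, 8, -7, -7]
STORE 2 -> [-3, 8, -7]
ROT     -> [8, -7, -3]
SUB     -> [8, -4]
LOAD 2  -> [8, -4, -7]
ROT     -> [-4, -7, 8]
POP     -> [-4, -7]
STORE 0 -> [-4]
NEG     -> [4]
LOAD 2  -> [4, -7]
OVER    -> [4, -7, 4]
SWAP    -> [4, 4, -7]
MOD     -> [4, 4]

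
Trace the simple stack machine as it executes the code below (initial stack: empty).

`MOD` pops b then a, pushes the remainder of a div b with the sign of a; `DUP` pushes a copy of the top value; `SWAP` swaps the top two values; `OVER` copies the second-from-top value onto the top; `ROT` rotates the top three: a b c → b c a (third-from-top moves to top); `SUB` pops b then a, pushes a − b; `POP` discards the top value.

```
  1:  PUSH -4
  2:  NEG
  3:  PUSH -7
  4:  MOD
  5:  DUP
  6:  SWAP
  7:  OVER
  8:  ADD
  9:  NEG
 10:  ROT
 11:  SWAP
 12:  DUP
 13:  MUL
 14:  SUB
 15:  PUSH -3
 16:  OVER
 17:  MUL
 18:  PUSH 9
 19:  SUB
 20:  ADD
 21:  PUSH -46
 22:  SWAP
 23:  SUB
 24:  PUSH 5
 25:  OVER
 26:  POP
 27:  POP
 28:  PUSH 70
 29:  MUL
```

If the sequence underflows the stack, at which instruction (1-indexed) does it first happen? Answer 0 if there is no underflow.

PUSH -4  [-4]
NEG      [4]
PUSH -7  [4, -7]
MOD      [4]
DUP      [4, 4]
SWAP     [4, 4]
OVER     [4, 4, 4]
ADD      [4, 8]
NEG      [4, -8]
ROT  — needs 3 operands, stack has 2 → underflow

10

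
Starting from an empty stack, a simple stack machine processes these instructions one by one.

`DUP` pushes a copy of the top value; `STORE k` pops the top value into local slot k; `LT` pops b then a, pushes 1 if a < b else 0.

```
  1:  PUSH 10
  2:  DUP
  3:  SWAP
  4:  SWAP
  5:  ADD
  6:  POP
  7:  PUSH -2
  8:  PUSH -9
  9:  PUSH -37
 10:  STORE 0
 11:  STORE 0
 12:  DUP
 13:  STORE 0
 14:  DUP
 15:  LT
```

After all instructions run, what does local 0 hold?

-2

PUSH 10  → 10
DUP      → 10 10
SWAP     → 10 10
SWAP     → 10 10
ADD      → 20
POP      → (empty)
PUSH -2  → -2
PUSH -9  → -2 -9
PUSH -37 → -2 -9 -37
STORE 0  → -2 -9
STORE 0  → -2
DUP      → -2 -2
STORE 0  → -2
DUP      → -2 -2
LT       → 0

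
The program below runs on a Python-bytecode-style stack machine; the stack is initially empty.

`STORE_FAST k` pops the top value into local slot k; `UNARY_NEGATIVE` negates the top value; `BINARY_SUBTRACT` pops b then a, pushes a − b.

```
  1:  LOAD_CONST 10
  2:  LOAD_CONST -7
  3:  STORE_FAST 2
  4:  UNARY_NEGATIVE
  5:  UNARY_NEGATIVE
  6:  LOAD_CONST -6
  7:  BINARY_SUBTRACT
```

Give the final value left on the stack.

16

LOAD_CONST 10   → 10
LOAD_CONST -7   → 10 -7
STORE_FAST 2    → 10
UNARY_NEGATIVE  → -10
UNARY_NEGATIVE  → 10
LOAD_CONST -6   → 10 -6
BINARY_SUBTRACT → 16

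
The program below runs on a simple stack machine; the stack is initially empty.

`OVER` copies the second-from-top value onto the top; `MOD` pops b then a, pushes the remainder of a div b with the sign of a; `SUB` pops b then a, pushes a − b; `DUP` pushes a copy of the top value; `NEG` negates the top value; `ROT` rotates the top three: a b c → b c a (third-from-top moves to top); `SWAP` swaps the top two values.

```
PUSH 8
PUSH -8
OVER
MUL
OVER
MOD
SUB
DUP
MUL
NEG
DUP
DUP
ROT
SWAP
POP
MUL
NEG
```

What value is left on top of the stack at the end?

PUSH 8  -> [8]
PUSH -8 -> [8, -8]
OVER    -> [8, -8, 8]
MUL     -> [8, -64]
OVER    -> [8, -64, 8]
MOD     -> [8, 0]
SUB     -> [8]
DUP     -> [8, 8]
MUL     -> [64]
NEG     -> [-64]
DUP     -> [-64, -64]
DUP     -> [-64, -64, -64]
ROT     -> [-64, -64, -64]
SWAP    -> [-64, -64, -64]
POP     -> [-64, -64]
MUL     -> [4096]
NEG     -> [-4096]

-4096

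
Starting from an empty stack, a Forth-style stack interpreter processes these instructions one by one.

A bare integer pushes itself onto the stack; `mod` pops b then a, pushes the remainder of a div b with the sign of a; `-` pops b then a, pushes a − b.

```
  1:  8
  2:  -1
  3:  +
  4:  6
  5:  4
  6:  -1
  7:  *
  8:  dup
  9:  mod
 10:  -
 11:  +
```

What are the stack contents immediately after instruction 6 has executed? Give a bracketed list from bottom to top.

8  : [8]
-1 : [8, -1]
+  : [7]
6  : [7, 6]
4  : [7, 6, 4]
-1 : [7, 6, 4, -1]

[7, 6, 4, -1]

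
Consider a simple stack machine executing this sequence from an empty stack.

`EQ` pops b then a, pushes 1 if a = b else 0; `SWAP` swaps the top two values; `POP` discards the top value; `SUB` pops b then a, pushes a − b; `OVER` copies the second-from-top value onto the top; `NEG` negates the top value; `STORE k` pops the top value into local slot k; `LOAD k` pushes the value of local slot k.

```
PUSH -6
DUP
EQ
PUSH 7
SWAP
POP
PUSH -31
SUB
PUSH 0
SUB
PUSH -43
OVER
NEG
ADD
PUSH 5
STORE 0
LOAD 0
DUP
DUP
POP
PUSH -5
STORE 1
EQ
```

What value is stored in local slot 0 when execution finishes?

PUSH -6  : -6
DUP      : -6 -6
EQ       : 1
PUSH 7   : 1 7
SWAP     : 7 1
POP      : 7
PUSH -31 : 7 -31
SUB      : 38
PUSH 0   : 38 0
SUB      : 38
PUSH -43 : 38 -43
OVER     : 38 -43 38
NEG      : 38 -43 -38
ADD      : 38 -81
PUSH 5   : 38 -81 5
STORE 0  : 38 -81
LOAD 0   : 38 -81 5
DUP      : 38 -81 5 5
DUP      : 38 -81 5 5 5
POP      : 38 -81 5 5
PUSH -5  : 38 -81 5 5 -5
STORE 1  : 38 -81 5 5
EQ       : 38 -81 1

5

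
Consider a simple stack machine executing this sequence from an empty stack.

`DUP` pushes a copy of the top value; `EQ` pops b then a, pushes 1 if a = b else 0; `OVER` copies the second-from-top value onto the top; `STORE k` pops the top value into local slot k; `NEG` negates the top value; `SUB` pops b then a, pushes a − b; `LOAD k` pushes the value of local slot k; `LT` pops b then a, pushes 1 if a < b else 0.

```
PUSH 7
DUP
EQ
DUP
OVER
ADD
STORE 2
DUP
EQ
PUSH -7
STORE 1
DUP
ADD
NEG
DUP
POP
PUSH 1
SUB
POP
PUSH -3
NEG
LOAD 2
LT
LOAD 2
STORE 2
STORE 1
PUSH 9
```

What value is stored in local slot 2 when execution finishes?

PUSH 7   [7]
DUP      [7, 7]
EQ       [1]
DUP      [1, 1]
OVER     [1, 1, 1]
ADD      [1, 2]
STORE 2  [1]
DUP      [1, 1]
EQ       [1]
PUSH -7  [1, -7]
STORE 1  [1]
DUP      [1, 1]
ADD      [2]
NEG      [-2]
DUP      [-2, -2]
POP      [-2]
PUSH 1   [-2, 1]
SUB      [-3]
POP      []
PUSH -3  [-3]
NEG      [3]
LOAD 2   [3, 2]
LT       [0]
LOAD 2   [0, 2]
STORE 2  [0]
STORE 1  []
PUSH 9   [9]

2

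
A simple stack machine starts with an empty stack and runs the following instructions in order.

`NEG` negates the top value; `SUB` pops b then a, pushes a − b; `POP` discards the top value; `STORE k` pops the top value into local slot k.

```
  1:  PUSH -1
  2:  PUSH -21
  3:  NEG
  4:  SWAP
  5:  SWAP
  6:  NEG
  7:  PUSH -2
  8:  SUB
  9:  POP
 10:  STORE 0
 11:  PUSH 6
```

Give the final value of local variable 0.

PUSH -1  -> [-1]
PUSH -21 -> [-1, -21]
NEG      -> [-1, 21]
SWAP     -> [21, -1]
SWAP     -> [-1, 21]
NEG      -> [-1, -21]
PUSH -2  -> [-1, -21, -2]
SUB      -> [-1, -19]
POP      -> [-1]
STORE 0  -> []
PUSH 6   -> [6]

-1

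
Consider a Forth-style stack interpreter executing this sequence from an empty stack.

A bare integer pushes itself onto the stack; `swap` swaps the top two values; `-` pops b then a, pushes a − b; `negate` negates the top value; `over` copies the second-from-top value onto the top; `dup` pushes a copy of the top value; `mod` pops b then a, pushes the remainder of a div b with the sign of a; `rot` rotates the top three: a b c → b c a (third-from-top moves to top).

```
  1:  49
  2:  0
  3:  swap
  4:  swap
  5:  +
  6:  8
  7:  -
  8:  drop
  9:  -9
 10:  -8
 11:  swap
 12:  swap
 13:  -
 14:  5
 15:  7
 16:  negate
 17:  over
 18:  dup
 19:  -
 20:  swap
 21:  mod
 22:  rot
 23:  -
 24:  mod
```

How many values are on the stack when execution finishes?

49      49
0       49 0
swap    0 49
swap    49 0
+       49
8       49 8
-       41
drop    (empty)
-9      -9
-8      -9 -8
swap    -8 -9
swap    -9 -8
-       -1
5       -1 5
7       -1 5 7
negate  -1 5 -7
over    -1 5 -7 5
dup     -1 5 -7 5 5
-       -1 5 -7 0
swap    -1 5 0 -7
mod     -1 5 0
rot     5 0 -1
-       5 1
mod     0

1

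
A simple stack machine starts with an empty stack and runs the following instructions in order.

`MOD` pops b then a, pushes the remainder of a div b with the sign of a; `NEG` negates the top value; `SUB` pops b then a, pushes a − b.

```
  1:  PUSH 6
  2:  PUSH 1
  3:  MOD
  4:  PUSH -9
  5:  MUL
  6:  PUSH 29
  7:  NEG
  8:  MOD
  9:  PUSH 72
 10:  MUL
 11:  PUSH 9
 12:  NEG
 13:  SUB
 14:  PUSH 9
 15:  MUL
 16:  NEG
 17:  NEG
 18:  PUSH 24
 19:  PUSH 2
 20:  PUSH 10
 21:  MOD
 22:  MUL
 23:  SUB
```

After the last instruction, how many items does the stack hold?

PUSH 6  : [6]
PUSH 1  : [6, 1]
MOD     : [0]
PUSH -9 : [0, -9]
MUL     : [0]
PUSH 29 : [0, 29]
NEG     : [0, -29]
MOD     : [0]
PUSH 72 : [0, 72]
MUL     : [0]
PUSH 9  : [0, 9]
NEG     : [0, -9]
SUB     : [9]
PUSH 9  : [9, 9]
MUL     : [81]
NEG     : [-81]
NEG     : [81]
PUSH 24 : [81, 24]
PUSH 2  : [81, 24, 2]
PUSH 10 : [81, 24, 2, 10]
MOD     : [81, 24, 2]
MUL     : [81, 48]
SUB     : [33]

1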